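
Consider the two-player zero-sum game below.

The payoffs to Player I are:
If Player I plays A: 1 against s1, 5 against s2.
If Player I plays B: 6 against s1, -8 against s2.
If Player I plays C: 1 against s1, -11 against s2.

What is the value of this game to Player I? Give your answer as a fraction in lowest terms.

Row C is strictly dominated by row B, so Player I never plays it.
The remaining 2×2 game on (A, B) × (s1, s2) has no saddle point. Let Player I play A with probability p; indifference gives p + 6(1−p) = 5p − 8(1−p), so p = 7/9.
Similarly Player II's optimal q on s1 is 13/18, and the value is 1·(13/18) + (5)·(5/18) = 19/9.

19/9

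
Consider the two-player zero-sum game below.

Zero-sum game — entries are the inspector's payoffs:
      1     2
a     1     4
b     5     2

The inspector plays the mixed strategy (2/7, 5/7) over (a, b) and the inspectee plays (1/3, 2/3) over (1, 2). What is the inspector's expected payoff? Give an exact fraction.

Against (1/3, 2/3), each row's expected payoff is a: 3; b: 3.
Taking the (2/7, 5/7)-weighted average: (2/7)·(3) + (5/7)·(3) = 3.

3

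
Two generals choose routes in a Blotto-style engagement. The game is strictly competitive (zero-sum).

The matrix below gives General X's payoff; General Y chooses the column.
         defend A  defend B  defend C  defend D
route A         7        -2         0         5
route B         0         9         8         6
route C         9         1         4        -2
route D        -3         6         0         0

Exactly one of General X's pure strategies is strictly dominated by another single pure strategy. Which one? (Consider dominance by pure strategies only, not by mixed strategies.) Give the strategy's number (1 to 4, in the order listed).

Compare route D with route B: 0 > -3, 9 > 6, 8 > 0, 6 > 0.
So route B strictly dominates route D for General X; route D is strictly dominated.

4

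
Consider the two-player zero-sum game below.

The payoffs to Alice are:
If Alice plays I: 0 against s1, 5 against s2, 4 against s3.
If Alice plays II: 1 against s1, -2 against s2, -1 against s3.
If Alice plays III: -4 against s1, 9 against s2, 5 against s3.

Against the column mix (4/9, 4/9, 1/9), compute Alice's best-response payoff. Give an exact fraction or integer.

25/9

I: (0)·(4/9) + (5)·(4/9) + (4)·(1/9) = 8/3.
II: (1)·(4/9) + (-2)·(4/9) + (-1)·(1/9) = -5/9.
III: (-4)·(4/9) + (9)·(4/9) + (5)·(1/9) = 25/9.
The best pure response is III with expected payoff 25/9.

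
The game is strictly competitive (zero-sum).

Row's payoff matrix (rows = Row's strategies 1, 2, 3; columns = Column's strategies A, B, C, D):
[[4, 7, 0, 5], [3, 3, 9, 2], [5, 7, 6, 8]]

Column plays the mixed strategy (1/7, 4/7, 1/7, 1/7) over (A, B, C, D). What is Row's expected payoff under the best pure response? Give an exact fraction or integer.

1: (4)·(1/7) + (7)·(4/7) + (0)·(1/7) + (5)·(1/7) = 37/7.
2: (3)·(1/7) + (3)·(4/7) + (9)·(1/7) + (2)·(1/7) = 26/7.
3: (5)·(1/7) + (7)·(4/7) + (6)·(1/7) + (8)·(1/7) = 47/7.
The best pure response is 3 with expected payoff 47/7.

47/7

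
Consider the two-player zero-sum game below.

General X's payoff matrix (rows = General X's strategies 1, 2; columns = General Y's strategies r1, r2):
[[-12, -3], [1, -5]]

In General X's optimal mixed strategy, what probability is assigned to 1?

Row minima are -12 and -5, so General X's maximin is -5; column maxima are 1 and -3, so General Y's minimax is -3. These differ, so the equilibrium is in mixed strategies.
Let General X play 1 with probability p. General Y is indifferent when −12p + (1−p) = −3p − 5(1−p), giving p = 2/5.

2/5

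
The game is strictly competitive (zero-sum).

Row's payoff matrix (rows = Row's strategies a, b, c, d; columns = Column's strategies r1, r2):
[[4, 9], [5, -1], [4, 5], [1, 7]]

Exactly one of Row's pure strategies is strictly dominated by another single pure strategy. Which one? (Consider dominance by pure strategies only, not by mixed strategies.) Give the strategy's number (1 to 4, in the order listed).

Compare d with a: 4 > 1, 9 > 7.
So a strictly dominates d for Row; d is strictly dominated.

4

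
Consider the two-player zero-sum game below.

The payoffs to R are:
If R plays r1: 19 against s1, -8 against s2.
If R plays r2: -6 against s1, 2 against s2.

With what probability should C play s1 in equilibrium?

2/7

Row minima are -8 and -6, so R's maximin is -6; column maxima are 19 and 2, so C's minimax is 2. These differ, so the equilibrium is in mixed strategies.
Let C play s1 with probability q. R is indifferent when 19q − 8(1−q) = −6q + 2(1−q), giving q = 2/7.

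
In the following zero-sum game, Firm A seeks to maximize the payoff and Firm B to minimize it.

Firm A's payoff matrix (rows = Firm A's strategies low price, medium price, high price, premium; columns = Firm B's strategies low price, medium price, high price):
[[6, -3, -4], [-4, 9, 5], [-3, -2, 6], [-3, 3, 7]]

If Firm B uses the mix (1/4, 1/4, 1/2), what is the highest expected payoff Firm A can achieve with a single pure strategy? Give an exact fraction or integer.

low price: (6)·(1/4) + (-3)·(1/4) + (-4)·(1/2) = -5/4.
medium price: (-4)·(1/4) + (9)·(1/4) + (5)·(1/2) = 15/4.
high price: (-3)·(1/4) + (-2)·(1/4) + (6)·(1/2) = 7/4.
premium: (-3)·(1/4) + (3)·(1/4) + (7)·(1/2) = 7/2.
The best pure response is medium price with expected payoff 15/4.

15/4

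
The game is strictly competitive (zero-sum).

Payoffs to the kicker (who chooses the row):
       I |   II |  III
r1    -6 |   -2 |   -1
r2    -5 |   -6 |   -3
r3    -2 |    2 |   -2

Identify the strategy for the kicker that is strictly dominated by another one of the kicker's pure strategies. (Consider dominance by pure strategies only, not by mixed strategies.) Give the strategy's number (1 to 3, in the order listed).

2

Compare r2 with r3: -2 > -5, 2 > -6, -2 > -3.
So r3 strictly dominates r2 for the kicker; r2 is strictly dominated.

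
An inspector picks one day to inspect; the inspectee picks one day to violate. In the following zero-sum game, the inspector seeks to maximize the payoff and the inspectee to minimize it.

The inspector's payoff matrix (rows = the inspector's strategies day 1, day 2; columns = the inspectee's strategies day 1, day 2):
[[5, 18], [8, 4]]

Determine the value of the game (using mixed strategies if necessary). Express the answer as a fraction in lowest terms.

Row minima are 5 and 4, so the inspector's maximin is 5; column maxima are 8 and 18, so the inspectee's minimax is 8. These differ, so the equilibrium is in mixed strategies.
Let the inspector play day 1 with probability p. The inspectee is indifferent when 5p + 8(1−p) = 18p + 4(1−p), giving p = 4/17.
Let the inspectee play day 1 with probability q. The inspector is indifferent when 5q + 18(1−q) = 8q + 4(1−q), giving q = 14/17.
The value is 5·(14/17) + (18)·(3/17) = 124/17.

124/17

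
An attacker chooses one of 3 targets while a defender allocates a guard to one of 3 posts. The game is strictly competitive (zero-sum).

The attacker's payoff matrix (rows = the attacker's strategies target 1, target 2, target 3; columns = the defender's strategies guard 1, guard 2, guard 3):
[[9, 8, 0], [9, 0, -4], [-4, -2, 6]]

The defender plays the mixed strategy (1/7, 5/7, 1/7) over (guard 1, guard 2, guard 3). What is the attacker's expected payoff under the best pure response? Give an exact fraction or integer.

7

target 1: (9)·(1/7) + (8)·(5/7) + (0)·(1/7) = 7.
target 2: (9)·(1/7) + (0)·(5/7) + (-4)·(1/7) = 5/7.
target 3: (-4)·(1/7) + (-2)·(5/7) + (6)·(1/7) = -8/7.
The best pure response is target 1 with expected payoff 7.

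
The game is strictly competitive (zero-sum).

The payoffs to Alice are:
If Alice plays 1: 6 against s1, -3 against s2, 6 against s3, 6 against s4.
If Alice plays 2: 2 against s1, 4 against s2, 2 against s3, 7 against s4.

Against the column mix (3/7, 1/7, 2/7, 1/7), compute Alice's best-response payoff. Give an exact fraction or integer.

1: (6)·(3/7) + (-3)·(1/7) + (6)·(2/7) + (6)·(1/7) = 33/7.
2: (2)·(3/7) + (4)·(1/7) + (2)·(2/7) + (7)·(1/7) = 3.
The best pure response is 1 with expected payoff 33/7.

33/7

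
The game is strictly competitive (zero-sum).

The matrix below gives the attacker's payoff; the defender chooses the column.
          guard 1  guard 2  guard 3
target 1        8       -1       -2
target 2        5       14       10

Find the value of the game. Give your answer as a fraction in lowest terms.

6

Column guard 2 is strictly dominated by guard 3 for the defender (it gives the attacker more in every row).
The remaining 2×2 game on (target 1, target 2) × (guard 1, guard 3) has no saddle point. Let the attacker play target 1 with probability p; indifference gives 8p + 5(1−p) = −2p + 10(1−p), so p = 1/3.
Similarly the defender's optimal q on guard 1 is 4/5, and the value is 8·(4/5) + (-2)·(1/5) = 6.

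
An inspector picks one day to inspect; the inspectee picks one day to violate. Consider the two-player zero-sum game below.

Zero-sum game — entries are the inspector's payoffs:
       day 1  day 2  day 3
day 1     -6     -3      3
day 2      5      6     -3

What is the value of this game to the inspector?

Column day 2 is strictly dominated by day 1 for the inspectee (it gives the inspector more in every row).
The remaining 2×2 game on (day 1, day 2) × (day 1, day 3) has no saddle point. Let the inspector play day 1 with probability p; indifference gives −6p + 5(1−p) = 3p − 3(1−p), so p = 8/17.
Similarly the inspectee's optimal q on day 1 is 6/17, and the value is -6·(6/17) + (3)·(11/17) = -3/17.

-3/17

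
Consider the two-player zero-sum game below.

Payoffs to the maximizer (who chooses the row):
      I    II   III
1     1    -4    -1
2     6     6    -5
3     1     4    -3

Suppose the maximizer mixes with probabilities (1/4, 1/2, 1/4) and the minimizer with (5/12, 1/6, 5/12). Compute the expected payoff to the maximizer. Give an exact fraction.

Against (5/12, 1/6, 5/12), each row's expected payoff is 1: -2/3; 2: 17/12; 3: -1/6.
Taking the (1/4, 1/2, 1/4)-weighted average: (1/4)·(-2/3) + (1/2)·(17/12) + (1/4)·(-1/6) = 1/2.

1/2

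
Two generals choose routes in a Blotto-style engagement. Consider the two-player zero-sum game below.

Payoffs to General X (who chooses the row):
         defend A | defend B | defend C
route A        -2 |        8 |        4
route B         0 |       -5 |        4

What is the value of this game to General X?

Column defend C is strictly dominated by defend A for General Y (it gives General X more in every row).
The remaining 2×2 game on (route A, route B) × (defend A, defend B) has no saddle point. Let General X play route A with probability p; indifference gives −2p = 8p − 5(1−p), so p = 1/3.
Similarly General Y's optimal q on defend A is 13/15, and the value is -2·(13/15) + (8)·(2/15) = -2/3.

-2/3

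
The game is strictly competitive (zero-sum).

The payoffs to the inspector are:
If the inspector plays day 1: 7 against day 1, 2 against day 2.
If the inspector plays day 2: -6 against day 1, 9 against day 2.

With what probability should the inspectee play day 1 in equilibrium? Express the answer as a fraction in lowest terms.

7/20

Row minima are 2 and -6, so the inspector's maximin is 2; column maxima are 7 and 9, so the inspectee's minimax is 7. These differ, so the equilibrium is in mixed strategies.
Let the inspectee play day 1 with probability q. The inspector is indifferent when 7q + 2(1−q) = −6q + 9(1−q), giving q = 7/20.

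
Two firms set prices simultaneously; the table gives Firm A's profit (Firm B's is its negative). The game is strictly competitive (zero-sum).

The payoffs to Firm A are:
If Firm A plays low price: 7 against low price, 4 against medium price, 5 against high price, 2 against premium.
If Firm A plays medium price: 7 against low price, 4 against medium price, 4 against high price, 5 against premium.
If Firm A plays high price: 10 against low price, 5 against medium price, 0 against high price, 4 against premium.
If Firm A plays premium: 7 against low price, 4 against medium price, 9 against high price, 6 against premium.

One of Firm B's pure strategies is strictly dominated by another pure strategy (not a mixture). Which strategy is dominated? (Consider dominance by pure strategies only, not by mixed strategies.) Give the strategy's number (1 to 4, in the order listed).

Firm B prefers columns that give Firm A less. Compare low price with medium price: 4 < 7, 4 < 7, 5 < 10, 4 < 7.
So medium price strictly dominates low price for Firm B; low price is strictly dominated.

1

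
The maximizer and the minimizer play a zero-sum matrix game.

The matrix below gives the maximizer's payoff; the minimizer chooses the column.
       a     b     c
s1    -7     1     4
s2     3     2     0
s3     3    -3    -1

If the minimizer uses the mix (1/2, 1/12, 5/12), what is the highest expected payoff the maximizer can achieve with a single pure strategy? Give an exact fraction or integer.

5/3

s1: (-7)·(1/2) + (1)·(1/12) + (4)·(5/12) = -7/4.
s2: (3)·(1/2) + (2)·(1/12) + (0)·(5/12) = 5/3.
s3: (3)·(1/2) + (-3)·(1/12) + (-1)·(5/12) = 5/6.
The best pure response is s2 with expected payoff 5/3.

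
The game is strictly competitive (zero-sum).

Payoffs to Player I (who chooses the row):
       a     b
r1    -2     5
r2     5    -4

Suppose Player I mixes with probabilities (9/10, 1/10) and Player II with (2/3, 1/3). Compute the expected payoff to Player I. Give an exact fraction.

1/2

Against (2/3, 1/3), each row's expected payoff is r1: 1/3; r2: 2.
Taking the (9/10, 1/10)-weighted average: (9/10)·(1/3) + (1/10)·(2) = 1/2.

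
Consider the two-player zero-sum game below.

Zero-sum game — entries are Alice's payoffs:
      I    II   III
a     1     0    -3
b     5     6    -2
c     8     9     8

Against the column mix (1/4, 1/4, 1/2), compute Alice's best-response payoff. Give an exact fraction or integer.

33/4

a: (1)·(1/4) + (0)·(1/4) + (-3)·(1/2) = -5/4.
b: (5)·(1/4) + (6)·(1/4) + (-2)·(1/2) = 7/4.
c: (8)·(1/4) + (9)·(1/4) + (8)·(1/2) = 33/4.
The best pure response is c with expected payoff 33/4.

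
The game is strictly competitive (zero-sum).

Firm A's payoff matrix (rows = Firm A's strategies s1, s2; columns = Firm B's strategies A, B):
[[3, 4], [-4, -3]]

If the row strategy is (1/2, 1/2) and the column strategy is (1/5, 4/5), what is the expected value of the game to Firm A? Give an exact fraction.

3/10

Against (1/5, 4/5), each row's expected payoff is s1: 19/5; s2: -16/5.
Taking the (1/2, 1/2)-weighted average: (1/2)·(19/5) + (1/2)·(-16/5) = 3/10.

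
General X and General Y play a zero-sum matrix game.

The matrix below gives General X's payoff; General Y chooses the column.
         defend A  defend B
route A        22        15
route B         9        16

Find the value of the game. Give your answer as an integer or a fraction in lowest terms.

31/2

Row minima are 15 and 9, so General X's maximin is 15; column maxima are 22 and 16, so General Y's minimax is 16. These differ, so the equilibrium is in mixed strategies.
Let General X play route A with probability p. General Y is indifferent when 22p + 9(1−p) = 15p + 16(1−p), giving p = 1/2.
Let General Y play defend A with probability q. General X is indifferent when 22q + 15(1−q) = 9q + 16(1−q), giving q = 1/14.
The value is 22·(1/14) + (15)·(13/14) = 31/2.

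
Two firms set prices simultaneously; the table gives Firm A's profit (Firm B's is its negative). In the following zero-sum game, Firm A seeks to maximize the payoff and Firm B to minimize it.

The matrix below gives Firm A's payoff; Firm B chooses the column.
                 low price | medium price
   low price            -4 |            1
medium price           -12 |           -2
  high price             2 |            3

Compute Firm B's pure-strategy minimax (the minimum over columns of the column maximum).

2

The worst case (largest entry) in each column is low price: 2, medium price: 3.
The best (smallest) of these is 2.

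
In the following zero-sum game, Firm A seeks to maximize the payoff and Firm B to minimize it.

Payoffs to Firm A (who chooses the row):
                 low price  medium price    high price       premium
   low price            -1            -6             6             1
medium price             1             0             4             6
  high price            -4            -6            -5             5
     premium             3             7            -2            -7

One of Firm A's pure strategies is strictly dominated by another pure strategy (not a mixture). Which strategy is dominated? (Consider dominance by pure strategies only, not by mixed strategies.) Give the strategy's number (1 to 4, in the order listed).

3

Compare high price with medium price: 1 > -4, 0 > -6, 4 > -5, 6 > 5.
So medium price strictly dominates high price for Firm A; high price is strictly dominated.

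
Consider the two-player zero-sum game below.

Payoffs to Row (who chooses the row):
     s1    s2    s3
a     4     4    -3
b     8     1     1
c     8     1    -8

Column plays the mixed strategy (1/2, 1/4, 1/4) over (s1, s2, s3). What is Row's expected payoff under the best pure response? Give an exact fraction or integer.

9/2

a: (4)·(1/2) + (4)·(1/4) + (-3)·(1/4) = 9/4.
b: (8)·(1/2) + (1)·(1/4) + (1)·(1/4) = 9/2.
c: (8)·(1/2) + (1)·(1/4) + (-8)·(1/4) = 9/4.
The best pure response is b with expected payoff 9/2.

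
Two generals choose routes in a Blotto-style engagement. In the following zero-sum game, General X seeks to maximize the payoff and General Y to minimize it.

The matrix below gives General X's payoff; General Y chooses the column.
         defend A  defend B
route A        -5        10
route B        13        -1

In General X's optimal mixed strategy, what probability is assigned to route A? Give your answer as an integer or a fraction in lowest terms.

Row minima are -5 and -1, so General X's maximin is -1; column maxima are 13 and 10, so General Y's minimax is 10. These differ, so the equilibrium is in mixed strategies.
Let General X play route A with probability p. General Y is indifferent when −5p + 13(1−p) = 10p − (1−p), giving p = 14/29.

14/29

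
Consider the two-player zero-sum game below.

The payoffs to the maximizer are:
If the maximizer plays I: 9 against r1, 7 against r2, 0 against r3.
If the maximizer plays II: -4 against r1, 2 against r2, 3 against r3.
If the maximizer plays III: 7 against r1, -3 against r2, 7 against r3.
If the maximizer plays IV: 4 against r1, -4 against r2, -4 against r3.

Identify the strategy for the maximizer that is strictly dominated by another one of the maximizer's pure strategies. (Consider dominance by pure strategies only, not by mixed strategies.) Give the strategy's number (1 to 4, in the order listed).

4

Compare IV with I: 9 > 4, 7 > -4, 0 > -4.
So I strictly dominates IV for the maximizer; IV is strictly dominated.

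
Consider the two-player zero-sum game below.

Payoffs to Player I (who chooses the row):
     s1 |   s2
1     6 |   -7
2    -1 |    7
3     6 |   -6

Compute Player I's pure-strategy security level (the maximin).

The worst-case payoff for each row is 1: -7, 2: -1, 3: -6.
The best of these is -1.

-1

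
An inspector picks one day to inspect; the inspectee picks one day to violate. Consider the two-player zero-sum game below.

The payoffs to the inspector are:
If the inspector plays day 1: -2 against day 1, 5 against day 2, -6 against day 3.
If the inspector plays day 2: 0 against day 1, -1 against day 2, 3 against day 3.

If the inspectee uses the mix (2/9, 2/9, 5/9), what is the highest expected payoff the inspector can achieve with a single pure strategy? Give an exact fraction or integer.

day 1: (-2)·(2/9) + (5)·(2/9) + (-6)·(5/9) = -8/3.
day 2: (0)·(2/9) + (-1)·(2/9) + (3)·(5/9) = 13/9.
The best pure response is day 2 with expected payoff 13/9.

13/9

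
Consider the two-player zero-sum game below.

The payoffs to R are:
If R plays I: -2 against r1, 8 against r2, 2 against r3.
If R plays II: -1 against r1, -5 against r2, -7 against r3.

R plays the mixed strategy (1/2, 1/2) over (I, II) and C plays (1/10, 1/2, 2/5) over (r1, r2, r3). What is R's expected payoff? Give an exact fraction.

-2/5

Against (1/10, 1/2, 2/5), each row's expected payoff is I: 23/5; II: -27/5.
Taking the (1/2, 1/2)-weighted average: (1/2)·(23/5) + (1/2)·(-27/5) = -2/5.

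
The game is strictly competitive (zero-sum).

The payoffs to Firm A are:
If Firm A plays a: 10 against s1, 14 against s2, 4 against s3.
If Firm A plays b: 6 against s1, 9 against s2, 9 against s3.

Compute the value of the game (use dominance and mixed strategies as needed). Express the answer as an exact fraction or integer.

Column s2 is strictly dominated by s1 for Firm B (it gives Firm A more in every row).
The remaining 2×2 game on (a, b) × (s1, s3) has no saddle point. Let Firm A play a with probability p; indifference gives 10p + 6(1−p) = 4p + 9(1−p), so p = 1/3.
Similarly Firm B's optimal q on s1 is 5/9, and the value is 10·(5/9) + (4)·(4/9) = 22/3.

22/3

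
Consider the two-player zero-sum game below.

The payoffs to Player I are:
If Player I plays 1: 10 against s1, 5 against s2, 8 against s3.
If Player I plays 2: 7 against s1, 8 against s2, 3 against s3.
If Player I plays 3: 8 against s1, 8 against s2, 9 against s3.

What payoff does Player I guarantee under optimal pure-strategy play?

8

Row minima: 5, 3, 8 → Player I's maximin is 8.
Column maxima: 10, 8, 9 → Player II's minimax is 8.
They coincide at (3, s2), so the value is 8.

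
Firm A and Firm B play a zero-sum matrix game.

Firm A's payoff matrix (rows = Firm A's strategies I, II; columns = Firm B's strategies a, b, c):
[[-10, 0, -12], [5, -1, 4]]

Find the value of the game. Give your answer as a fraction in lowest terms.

-12/17

Column a is strictly dominated by c for Firm B (it gives Firm A more in every row).
The remaining 2×2 game on (I, II) × (b, c) has no saddle point. Let Firm A play I with probability p; indifference gives −(1−p) = −12p + 4(1−p), so p = 5/17.
Similarly Firm B's optimal q on b is 16/17, and the value is 0·(16/17) + (-12)·(1/17) = -12/17.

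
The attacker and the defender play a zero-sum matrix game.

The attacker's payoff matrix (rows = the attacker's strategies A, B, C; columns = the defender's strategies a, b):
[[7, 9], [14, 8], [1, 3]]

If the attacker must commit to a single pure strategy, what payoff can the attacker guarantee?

8

The worst-case payoff for each row is A: 7, B: 8, C: 1.
The best of these is 8.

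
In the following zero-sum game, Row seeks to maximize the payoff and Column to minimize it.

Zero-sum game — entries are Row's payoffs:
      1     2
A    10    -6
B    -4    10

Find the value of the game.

38/15

Row minima are -6 and -4, so Row's maximin is -4; column maxima are 10 and 10, so Column's minimax is 10. These differ, so the equilibrium is in mixed strategies.
Let Row play A with probability p. Column is indifferent when 10p − 4(1−p) = −6p + 10(1−p), giving p = 7/15.
Let Column play 1 with probability q. Row is indifferent when 10q − 6(1−q) = −4q + 10(1−q), giving q = 8/15.
The value is 10·(8/15) + (-6)·(7/15) = 38/15.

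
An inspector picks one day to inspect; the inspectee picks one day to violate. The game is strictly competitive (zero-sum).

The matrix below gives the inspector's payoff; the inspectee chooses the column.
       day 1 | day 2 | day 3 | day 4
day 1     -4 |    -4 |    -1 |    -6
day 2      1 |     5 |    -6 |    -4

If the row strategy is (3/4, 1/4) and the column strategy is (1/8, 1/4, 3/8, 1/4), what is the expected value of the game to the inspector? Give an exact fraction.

-3

Against (1/8, 1/4, 3/8, 1/4), each row's expected payoff is day 1: -27/8; day 2: -15/8.
Taking the (3/4, 1/4)-weighted average: (3/4)·(-27/8) + (1/4)·(-15/8) = -3.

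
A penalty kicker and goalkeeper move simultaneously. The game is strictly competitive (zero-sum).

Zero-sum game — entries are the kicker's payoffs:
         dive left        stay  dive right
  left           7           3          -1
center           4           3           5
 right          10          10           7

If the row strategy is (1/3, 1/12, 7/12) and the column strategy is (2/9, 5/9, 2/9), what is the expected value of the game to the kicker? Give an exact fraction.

Against (2/9, 5/9, 2/9), each row's expected payoff is left: 3; center: 11/3; right: 28/3.
Taking the (1/3, 1/12, 7/12)-weighted average: (1/3)·(3) + (1/12)·(11/3) + (7/12)·(28/3) = 27/4.

27/4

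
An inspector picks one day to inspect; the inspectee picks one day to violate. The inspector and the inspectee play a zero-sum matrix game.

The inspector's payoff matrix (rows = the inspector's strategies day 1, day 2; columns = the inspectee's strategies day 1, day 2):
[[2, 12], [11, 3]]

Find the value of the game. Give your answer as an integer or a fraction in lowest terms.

7

Row minima are 2 and 3, so the inspector's maximin is 3; column maxima are 11 and 12, so the inspectee's minimax is 11. These differ, so the equilibrium is in mixed strategies.
Let the inspector play day 1 with probability p. The inspectee is indifferent when 2p + 11(1−p) = 12p + 3(1−p), giving p = 4/9.
Let the inspectee play day 1 with probability q. The inspector is indifferent when 2q + 12(1−q) = 11q + 3(1−q), giving q = 1/2.
The value is 2·(1/2) + (12)·(1/2) = 7.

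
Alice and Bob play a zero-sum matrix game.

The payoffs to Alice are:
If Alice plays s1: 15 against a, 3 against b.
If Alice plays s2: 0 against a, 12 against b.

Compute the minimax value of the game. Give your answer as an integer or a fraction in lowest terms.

15/2

Row minima are 3 and 0, so Alice's maximin is 3; column maxima are 15 and 12, so Bob's minimax is 12. These differ, so the equilibrium is in mixed strategies.
Let Alice play s1 with probability p. Bob is indifferent when 15p = 3p + 12(1−p), giving p = 1/2.
Let Bob play a with probability q. Alice is indifferent when 15q + 3(1−q) = 12(1−q), giving q = 3/8.
The value is 15·(3/8) + (3)·(5/8) = 15/2.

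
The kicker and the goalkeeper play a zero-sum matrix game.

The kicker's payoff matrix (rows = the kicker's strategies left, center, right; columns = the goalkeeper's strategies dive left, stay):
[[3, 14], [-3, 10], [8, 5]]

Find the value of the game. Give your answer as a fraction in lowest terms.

Row center is strictly dominated by row left, so the kicker never plays it.
The remaining 2×2 game on (left, right) × (dive left, stay) has no saddle point. Let the kicker play left with probability p; indifference gives 3p + 8(1−p) = 14p + 5(1−p), so p = 3/14.
Similarly the goalkeeper's optimal q on dive left is 9/14, and the value is 3·(9/14) + (14)·(5/14) = 97/14.

97/14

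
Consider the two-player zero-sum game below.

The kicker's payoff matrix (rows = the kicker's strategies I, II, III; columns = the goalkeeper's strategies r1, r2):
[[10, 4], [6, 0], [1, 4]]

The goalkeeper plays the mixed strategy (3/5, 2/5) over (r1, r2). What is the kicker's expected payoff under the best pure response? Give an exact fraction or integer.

I: (10)·(3/5) + (4)·(2/5) = 38/5.
II: (6)·(3/5) + (0)·(2/5) = 18/5.
III: (1)·(3/5) + (4)·(2/5) = 11/5.
The best pure response is I with expected payoff 38/5.

38/5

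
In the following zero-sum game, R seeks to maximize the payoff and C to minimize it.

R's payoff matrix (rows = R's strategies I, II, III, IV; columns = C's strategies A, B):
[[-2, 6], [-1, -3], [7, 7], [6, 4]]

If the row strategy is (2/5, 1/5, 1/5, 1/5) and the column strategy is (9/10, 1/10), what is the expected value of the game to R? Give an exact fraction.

Against (9/10, 1/10), each row's expected payoff is I: -6/5; II: -6/5; III: 7; IV: 29/5.
Taking the (2/5, 1/5, 1/5, 1/5)-weighted average: (2/5)·(-6/5) + (1/5)·(-6/5) + (1/5)·(7) + (1/5)·(29/5) = 46/25.

46/25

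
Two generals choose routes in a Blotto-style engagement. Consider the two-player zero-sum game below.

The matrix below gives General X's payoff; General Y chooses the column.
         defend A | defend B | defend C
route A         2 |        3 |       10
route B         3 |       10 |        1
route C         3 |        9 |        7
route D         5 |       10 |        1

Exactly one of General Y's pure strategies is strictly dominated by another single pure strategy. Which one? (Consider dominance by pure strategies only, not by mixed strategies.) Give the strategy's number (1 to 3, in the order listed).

2

General Y prefers columns that give General X less. Compare defend B with defend A: 2 < 3, 3 < 10, 3 < 9, 5 < 10.
So defend A strictly dominates defend B for General Y; defend B is strictly dominated.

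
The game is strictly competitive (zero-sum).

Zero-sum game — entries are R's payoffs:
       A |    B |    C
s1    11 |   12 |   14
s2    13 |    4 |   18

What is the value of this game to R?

56/5

Column C is strictly dominated by A for C (it gives R more in every row).
The remaining 2×2 game on (s1, s2) × (A, B) has no saddle point. Let R play s1 with probability p; indifference gives 11p + 13(1−p) = 12p + 4(1−p), so p = 9/10.
Similarly C's optimal q on A is 4/5, and the value is 11·(4/5) + (12)·(1/5) = 56/5.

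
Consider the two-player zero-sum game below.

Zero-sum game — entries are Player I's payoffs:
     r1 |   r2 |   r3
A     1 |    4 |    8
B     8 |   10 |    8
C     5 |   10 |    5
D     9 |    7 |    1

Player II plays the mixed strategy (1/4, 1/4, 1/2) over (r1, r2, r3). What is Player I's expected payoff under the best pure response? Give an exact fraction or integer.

A: (1)·(1/4) + (4)·(1/4) + (8)·(1/2) = 21/4.
B: (8)·(1/4) + (10)·(1/4) + (8)·(1/2) = 17/2.
C: (5)·(1/4) + (10)·(1/4) + (5)·(1/2) = 25/4.
D: (9)·(1/4) + (7)·(1/4) + (1)·(1/2) = 9/2.
The best pure response is B with expected payoff 17/2.

17/2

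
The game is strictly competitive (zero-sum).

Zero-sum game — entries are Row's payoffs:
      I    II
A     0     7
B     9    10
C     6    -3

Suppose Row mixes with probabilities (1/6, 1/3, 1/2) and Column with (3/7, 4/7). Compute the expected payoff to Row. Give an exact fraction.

Against (3/7, 4/7), each row's expected payoff is A: 4; B: 67/7; C: 6/7.
Taking the (1/6, 1/3, 1/2)-weighted average: (1/6)·(4) + (1/3)·(67/7) + (1/2)·(6/7) = 30/7.

30/7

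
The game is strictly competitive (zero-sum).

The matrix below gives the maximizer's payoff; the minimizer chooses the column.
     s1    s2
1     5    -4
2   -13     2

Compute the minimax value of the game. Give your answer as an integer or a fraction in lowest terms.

Row minima are -4 and -13, so the maximizer's maximin is -4; column maxima are 5 and 2, so the minimizer's minimax is 2. These differ, so the equilibrium is in mixed strategies.
Let the maximizer play 1 with probability p. The minimizer is indifferent when 5p − 13(1−p) = −4p + 2(1−p), giving p = 5/8.
Let the minimizer play s1 with probability q. The maximizer is indifferent when 5q − 4(1−q) = −13q + 2(1−q), giving q = 1/4.
The value is 5·(1/4) + (-4)·(3/4) = -7/4.

-7/4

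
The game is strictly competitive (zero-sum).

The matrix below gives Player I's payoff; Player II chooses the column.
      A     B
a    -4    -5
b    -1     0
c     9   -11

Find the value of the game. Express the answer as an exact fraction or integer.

Row a is strictly dominated by row b, so Player I never plays it.
The remaining 2×2 game on (b, c) × (A, B) has no saddle point. Let Player I play b with probability p; indifference gives −p + 9(1−p) = −11(1−p), so p = 20/21.
Similarly Player II's optimal q on A is 11/21, and the value is -1·(11/21) + (0)·(10/21) = -11/21.

-11/21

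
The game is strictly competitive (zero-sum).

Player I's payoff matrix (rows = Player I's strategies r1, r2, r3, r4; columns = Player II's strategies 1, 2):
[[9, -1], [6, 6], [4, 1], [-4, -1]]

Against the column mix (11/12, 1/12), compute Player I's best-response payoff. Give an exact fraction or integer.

r1: (9)·(11/12) + (-1)·(1/12) = 49/6.
r2: (6)·(11/12) + (6)·(1/12) = 6.
r3: (4)·(11/12) + (1)·(1/12) = 15/4.
r4: (-4)·(11/12) + (-1)·(1/12) = -15/4.
The best pure response is r1 with expected payoff 49/6.

49/6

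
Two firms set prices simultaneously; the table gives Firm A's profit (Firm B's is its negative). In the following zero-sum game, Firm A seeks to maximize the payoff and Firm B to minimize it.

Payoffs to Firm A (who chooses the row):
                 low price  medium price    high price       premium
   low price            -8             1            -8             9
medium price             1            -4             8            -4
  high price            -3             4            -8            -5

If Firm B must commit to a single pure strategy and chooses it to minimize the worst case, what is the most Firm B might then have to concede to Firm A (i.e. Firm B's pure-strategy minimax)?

1

The worst case (largest entry) in each column is low price: 1, medium price: 4, high price: 8, premium: 9.
The best (smallest) of these is 1.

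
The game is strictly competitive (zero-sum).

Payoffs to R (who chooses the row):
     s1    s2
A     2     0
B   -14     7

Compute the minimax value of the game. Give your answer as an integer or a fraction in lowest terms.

14/23

Row minima are 0 and -14, so R's maximin is 0; column maxima are 2 and 7, so C's minimax is 2. These differ, so the equilibrium is in mixed strategies.
Let R play A with probability p. C is indifferent when 2p − 14(1−p) = 7(1−p), giving p = 21/23.
Let C play s1 with probability q. R is indifferent when 2q = −14q + 7(1−q), giving q = 7/23.
The value is 2·(7/23) + (0)·(16/23) = 14/23.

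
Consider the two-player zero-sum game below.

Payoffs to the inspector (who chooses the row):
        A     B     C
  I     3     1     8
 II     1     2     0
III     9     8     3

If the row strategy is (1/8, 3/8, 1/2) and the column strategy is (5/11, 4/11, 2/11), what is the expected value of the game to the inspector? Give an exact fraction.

203/44

Against (5/11, 4/11, 2/11), each row's expected payoff is I: 35/11; II: 13/11; III: 83/11.
Taking the (1/8, 3/8, 1/2)-weighted average: (1/8)·(35/11) + (3/8)·(13/11) + (1/2)·(83/11) = 203/44.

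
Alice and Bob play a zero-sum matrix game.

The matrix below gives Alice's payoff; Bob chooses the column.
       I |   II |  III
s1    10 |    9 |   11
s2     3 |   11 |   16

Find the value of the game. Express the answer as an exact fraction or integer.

83/9

Column III is strictly dominated by II for Bob (it gives Alice more in every row).
The remaining 2×2 game on (s1, s2) × (I, II) has no saddle point. Let Alice play s1 with probability p; indifference gives 10p + 3(1−p) = 9p + 11(1−p), so p = 8/9.
Similarly Bob's optimal q on I is 2/9, and the value is 10·(2/9) + (9)·(7/9) = 83/9.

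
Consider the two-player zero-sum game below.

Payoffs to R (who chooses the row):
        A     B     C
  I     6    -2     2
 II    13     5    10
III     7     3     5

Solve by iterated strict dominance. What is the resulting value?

5

Row I is strictly dominated by row II (13>6, 5>-2, 10>2); eliminate I.
Column C is strictly dominated by B for C (5<10, 3<5); eliminate C.
Row III is strictly dominated by row II (13>7, 5>3); eliminate III.
Column A is strictly dominated by B for C (5<13); eliminate A.
Only (II, B) remains, with payoff 5.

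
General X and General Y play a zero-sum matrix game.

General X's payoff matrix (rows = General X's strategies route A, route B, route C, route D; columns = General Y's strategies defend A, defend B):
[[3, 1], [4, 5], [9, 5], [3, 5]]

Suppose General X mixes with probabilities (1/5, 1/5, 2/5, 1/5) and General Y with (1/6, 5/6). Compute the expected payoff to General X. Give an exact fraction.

133/30

Against (1/6, 5/6), each row's expected payoff is route A: 4/3; route B: 29/6; route C: 17/3; route D: 14/3.
Taking the (1/5, 1/5, 2/5, 1/5)-weighted average: (1/5)·(4/3) + (1/5)·(29/6) + (2/5)·(17/3) + (1/5)·(14/3) = 133/30.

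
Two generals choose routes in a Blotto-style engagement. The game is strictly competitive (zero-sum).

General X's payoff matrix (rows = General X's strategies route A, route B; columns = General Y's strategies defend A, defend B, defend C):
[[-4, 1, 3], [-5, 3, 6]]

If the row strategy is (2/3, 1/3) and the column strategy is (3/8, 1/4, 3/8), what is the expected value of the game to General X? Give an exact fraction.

Against (3/8, 1/4, 3/8), each row's expected payoff is route A: -1/8; route B: 9/8.
Taking the (2/3, 1/3)-weighted average: (2/3)·(-1/8) + (1/3)·(9/8) = 7/24.

7/24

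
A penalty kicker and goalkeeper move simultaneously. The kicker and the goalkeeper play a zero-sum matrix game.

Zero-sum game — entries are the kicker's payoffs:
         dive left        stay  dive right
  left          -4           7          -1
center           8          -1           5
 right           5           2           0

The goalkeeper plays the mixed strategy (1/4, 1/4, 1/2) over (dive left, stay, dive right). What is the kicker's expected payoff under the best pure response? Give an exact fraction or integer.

17/4

left: (-4)·(1/4) + (7)·(1/4) + (-1)·(1/2) = 1/4.
center: (8)·(1/4) + (-1)·(1/4) + (5)·(1/2) = 17/4.
right: (5)·(1/4) + (2)·(1/4) + (0)·(1/2) = 7/4.
The best pure response is center with expected payoff 17/4.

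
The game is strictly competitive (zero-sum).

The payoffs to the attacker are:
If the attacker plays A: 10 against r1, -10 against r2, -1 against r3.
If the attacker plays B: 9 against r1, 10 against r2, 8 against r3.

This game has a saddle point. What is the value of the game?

8

Row minima: -10, 8 → the attacker's maximin is 8.
Column maxima: 10, 10, 8 → the defender's minimax is 8.
They coincide at (B, r3), so the value is 8.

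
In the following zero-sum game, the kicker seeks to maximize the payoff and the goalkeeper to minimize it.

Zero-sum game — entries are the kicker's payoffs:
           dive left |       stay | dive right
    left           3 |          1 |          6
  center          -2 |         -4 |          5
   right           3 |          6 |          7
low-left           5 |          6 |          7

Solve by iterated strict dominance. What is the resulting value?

Column dive right is strictly dominated by dive left for the goalkeeper (3<6, -2<5, 3<7, 5<7); eliminate dive right.
Row left is strictly dominated by row low-left (5>3, 6>1); eliminate left.
Row center is strictly dominated by row right (3>-2, 6>-4); eliminate center.
Column stay is strictly dominated by dive left for the goalkeeper (3<6, 5<6); eliminate stay.
Row right is strictly dominated by row low-left (5>3); eliminate right.
Only (low-left, dive left) remains, with payoff 5.

5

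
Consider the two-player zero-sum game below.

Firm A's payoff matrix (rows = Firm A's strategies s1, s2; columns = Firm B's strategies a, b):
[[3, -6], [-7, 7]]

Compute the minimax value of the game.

Row minima are -6 and -7, so Firm A's maximin is -6; column maxima are 3 and 7, so Firm B's minimax is 3. These differ, so the equilibrium is in mixed strategies.
Let Firm A play s1 with probability p. Firm B is indifferent when 3p − 7(1−p) = −6p + 7(1−p), giving p = 14/23.
Let Firm B play a with probability q. Firm A is indifferent when 3q − 6(1−q) = −7q + 7(1−q), giving q = 13/23.
The value is 3·(13/23) + (-6)·(10/23) = -21/23.

-21/23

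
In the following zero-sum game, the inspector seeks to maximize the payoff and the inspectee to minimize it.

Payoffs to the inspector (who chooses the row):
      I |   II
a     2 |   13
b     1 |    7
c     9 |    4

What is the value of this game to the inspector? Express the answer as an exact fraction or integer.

Row b is strictly dominated by row a, so the inspector never plays it.
The remaining 2×2 game on (a, c) × (I, II) has no saddle point. Let the inspector play a with probability p; indifference gives 2p + 9(1−p) = 13p + 4(1−p), so p = 5/16.
Similarly the inspectee's optimal q on I is 9/16, and the value is 2·(9/16) + (13)·(7/16) = 109/16.

109/16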